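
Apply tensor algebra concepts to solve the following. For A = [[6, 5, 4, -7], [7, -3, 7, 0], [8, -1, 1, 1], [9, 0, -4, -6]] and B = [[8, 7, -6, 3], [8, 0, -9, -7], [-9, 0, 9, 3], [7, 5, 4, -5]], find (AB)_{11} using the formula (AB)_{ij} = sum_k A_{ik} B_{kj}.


(AB)_{ij} = sum_k A_{ik} B_{kj}.
For i=1, j=1:
A_{11} * B_{11} = 6 * 8 = 48
A_{12} * B_{21} = 5 * 8 = 40
A_{13} * B_{31} = 4 * -9 = -36
A_{14} * B_{41} = -7 * 7 = -49
Sum = 48 + 40 + -36 + -49 = 3

3


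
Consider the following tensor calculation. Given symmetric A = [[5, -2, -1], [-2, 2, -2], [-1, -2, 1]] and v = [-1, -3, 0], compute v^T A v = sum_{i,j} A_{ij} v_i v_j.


First compute Av:
(Av)_1 = 5*-1 + -2*-3 + -1*0 = 1
(Av)_2 = -2*-1 + 2*-3 + -2*0 = -4
(Av)_3 = -1*-1 + -2*-3 + 1*0 = 7
Av = [1, -4, 7]
Then v^T (Av) = -1*1 + -3*-4 + 0*7
= -1 + 12 + 0 = 11

11


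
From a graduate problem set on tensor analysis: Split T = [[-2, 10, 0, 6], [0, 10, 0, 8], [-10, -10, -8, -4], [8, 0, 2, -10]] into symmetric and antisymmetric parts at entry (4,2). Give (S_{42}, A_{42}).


T_{42} = 0
T_{24} = 8
S_{42} = (0 + 8)/2 = 8/2 = 4
A_{42} = (0 - 8)/2 = -8/2 = -4
Check: S + A = 4 + -4 = 0 = T_{42}.

(4, -4)


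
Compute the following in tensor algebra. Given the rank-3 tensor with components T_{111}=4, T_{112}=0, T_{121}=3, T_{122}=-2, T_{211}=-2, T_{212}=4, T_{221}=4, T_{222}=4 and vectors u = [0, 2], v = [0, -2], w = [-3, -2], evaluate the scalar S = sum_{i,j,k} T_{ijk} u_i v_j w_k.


S = sum over i,j,k of T_{ijk} u_i v_j w_k. Expanding all 8 terms:
T_{111}*u_1*v_1*w_1 = 4*0*0*-3 = 0  (running total: 0)
T_{112}*u_1*v_1*w_2 = 0*0*0*-2 = 0  (running total: 0)
T_{121}*u_1*v_2*w_1 = 3*0*-2*-3 = 0  (running total: 0)
T_{122}*u_1*v_2*w_2 = -2*0*-2*-2 = 0  (running total: 0)
T_{211}*u_2*v_1*w_1 = -2*2*0*-3 = 0  (running total: 0)
T_{212}*u_2*v_1*w_2 = 4*2*0*-2 = 0  (running total: 0)
T_{221}*u_2*v_2*w_1 = 4*2*-2*-3 = 48  (running total: 48)
T_{222}*u_2*v_2*w_2 = 4*2*-2*-2 = 32  (running total: 80)
S = 80

80


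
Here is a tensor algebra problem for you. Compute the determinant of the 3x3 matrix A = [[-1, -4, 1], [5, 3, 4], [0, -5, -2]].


Expanding along the first row, det(A) = a11*M_11 - a12*M_12 + a13*M_13, where M_1j is the (1,j) minor.
Minor M_11 = 3*-2 - 4*-5 = 14
Minor M_12 = 5*-2 - 4*0 = -10
Minor M_13 = 5*-5 - 3*0 = -25
det = -1*(14) - -4*(-10) + 1*(-25)
    = -14 - 40 + -25
    = -79

-79


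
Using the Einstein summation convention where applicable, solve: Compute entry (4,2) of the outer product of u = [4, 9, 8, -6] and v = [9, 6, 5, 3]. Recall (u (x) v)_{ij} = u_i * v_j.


The outer product entry T_{ij} = u_i * v_j.
We need i=4, j=2.
u_4 = -6, v_2 = 6
T_{4,2} = -6 * 6 = -36

-36


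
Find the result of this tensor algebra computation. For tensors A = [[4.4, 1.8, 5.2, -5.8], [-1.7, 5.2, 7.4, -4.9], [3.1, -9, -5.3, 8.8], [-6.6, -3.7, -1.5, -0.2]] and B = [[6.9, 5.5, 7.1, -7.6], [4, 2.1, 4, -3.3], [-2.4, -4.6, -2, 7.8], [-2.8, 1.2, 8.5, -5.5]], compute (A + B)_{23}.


Tensor addition is component-wise: (A + B)_{ij} = A_{ij} + B_{ij}.
A_{23} = 7.4
B_{23} = 4
(A + B)_{23} = 7.4 + 4 = 11.4

11.4


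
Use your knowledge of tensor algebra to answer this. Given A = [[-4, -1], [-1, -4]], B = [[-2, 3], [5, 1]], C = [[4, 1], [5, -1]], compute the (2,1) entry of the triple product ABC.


(ABC)_{21} = sum_m (AB)_{2m} C_{m1}. First compute row 2 of AB.
(AB)_{21} = -1*-2 + -4*5 = -18
(AB)_{22} = -1*3 + -4*1 = -7
Now contract with column 1 of C:
(AB)_{21} * C_{11} = -18 * 4 = -72
(AB)_{22} * C_{21} = -7 * 5 = -35
(ABC)_{21} = -72 + -35 = -107

-107


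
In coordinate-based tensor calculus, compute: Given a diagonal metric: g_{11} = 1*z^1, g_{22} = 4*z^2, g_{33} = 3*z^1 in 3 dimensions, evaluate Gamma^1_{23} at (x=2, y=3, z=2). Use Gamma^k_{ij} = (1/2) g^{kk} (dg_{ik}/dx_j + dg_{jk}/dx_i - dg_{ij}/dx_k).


For a diagonal metric, Gamma^k_{ij} = (1/2) g^{kk} (dg_{ik}/dx_j + dg_{jk}/dx_i - dg_{ij}/dx_k).
The metric is diagonal, so g_{ab} = 0 for a != b.
At the given point: g_{11} = 2, g_{22} = 16, g_{33} = 6
g^{11} = 1/2
dg_{21}/dx_3 = 0 (off-diagonal)
dg_{31}/dx_2 = 0 (off-diagonal)
dg_{23}/dx_1 = 0 (off-diagonal)
Numerator = 0 + 0 - 0 = 0
Gamma^1_{23} = 0 / (2 * 2) = 0

0


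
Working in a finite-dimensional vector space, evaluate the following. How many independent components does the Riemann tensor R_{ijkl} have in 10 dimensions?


The Riemann tensor in d dimensions has d^2(d^2 - 1)/12 independent components.
d = 10, so d^2 = 100
d^2 - 1 = 99
d^2(d^2 - 1) = 100 * 99 = 9900
Divide by 12: 9900 / 12 = 825

825


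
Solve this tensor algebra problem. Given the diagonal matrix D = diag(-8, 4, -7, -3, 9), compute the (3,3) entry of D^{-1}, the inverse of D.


For a diagonal matrix, the inverse has entries (D^{-1})_{ii} = 1/d_{ii}.
The diagonal entries are: d_{11} = -8, d_{22} = 4, d_{33} = -7, d_{44} = -3, d_{55} = 9
We need (D^{-1})_{33} = 1/d_{33} = 1/-7 = -1/7

-1/7


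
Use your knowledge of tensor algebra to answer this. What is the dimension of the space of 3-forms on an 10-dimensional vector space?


The dimension of the space of p-forms on an n-dimensional space is C(n, p).
n = 10, p = 3
C(10, 3) = 10! / (3! * 7!) = 120

120


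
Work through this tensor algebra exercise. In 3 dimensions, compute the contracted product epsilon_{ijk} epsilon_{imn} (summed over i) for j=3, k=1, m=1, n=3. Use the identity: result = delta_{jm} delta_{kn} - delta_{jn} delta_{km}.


Using the identity: epsilon_{ijk} epsilon_{imn} = delta_{jm} delta_{kn} - delta_{jn} delta_{km}.
delta_{31} = 0
delta_{13} = 0
delta_{33} = 1
delta_{11} = 1
Result = 0 * 0 - 1 * 1 = 0 - 1 = -1

-1


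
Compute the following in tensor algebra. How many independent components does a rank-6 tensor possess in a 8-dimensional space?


The number of components of a rank-r tensor in d dimensions is d^r.
Here d = 8 and r = 6.
8^6 = 262144

262144


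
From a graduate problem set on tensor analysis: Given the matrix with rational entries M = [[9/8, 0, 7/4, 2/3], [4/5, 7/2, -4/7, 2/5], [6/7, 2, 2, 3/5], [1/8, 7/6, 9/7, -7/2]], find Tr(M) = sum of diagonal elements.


The trace is the sum of diagonal entries.
Diagonal: M[1,1] = 9/8, M[2,2] = 7/2, M[3,3] = 2, M[4,4] = -7/2
Tr(M) = 9/8 + 7/2 + 2 + -7/2
Computing step by step:
After adding M[1,1]: 9/8
After adding M[2,2]: 37/8
After adding M[3,3]: 53/8
After adding M[4,4]: 25/8
Tr(M) = 25/8

25/8


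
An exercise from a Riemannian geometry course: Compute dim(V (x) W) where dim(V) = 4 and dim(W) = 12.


The dimension of a tensor product is the product of dimensions.
dim(V) = 4, dim(W) = 12
dim(V (x) W) = 4 * 12 = 48

48


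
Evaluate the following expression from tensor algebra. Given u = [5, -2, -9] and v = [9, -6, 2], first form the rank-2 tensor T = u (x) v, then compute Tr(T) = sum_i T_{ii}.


The outer product gives T_{ij} = u_i v_j.
The trace (contraction) is Tr(T) = sum_i T_{ii} = sum_i u_i v_i.
Diagonal entries:
T_{11} = u_1 * v_1 = 5 * 9 = 45
T_{22} = u_2 * v_2 = -2 * -6 = 12
T_{33} = u_3 * v_3 = -9 * 2 = -18
Tr(T) = 45 + 12 + -18 = 39

39


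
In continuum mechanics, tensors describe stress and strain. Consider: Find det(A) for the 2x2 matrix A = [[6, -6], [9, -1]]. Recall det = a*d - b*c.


For a 2x2 matrix [[a, b], [c, d]], det = a*d - b*c.
a = 6, b = -6, c = 9, d = -1
a*d = 6 * -1 = -6
b*c = -6 * 9 = -54
det = -6 - -54 = 48

48


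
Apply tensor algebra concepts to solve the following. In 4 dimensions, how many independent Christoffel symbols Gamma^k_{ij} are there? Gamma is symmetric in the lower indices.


Christoffel symbols Gamma^k_{ij} are symmetric in i,j, so there are d * d(d+1)/2 independent symbols.
d = 4
d(d+1)/2 = 4 * 5 / 2 = 10
Total = 4 * 10 = 40

40


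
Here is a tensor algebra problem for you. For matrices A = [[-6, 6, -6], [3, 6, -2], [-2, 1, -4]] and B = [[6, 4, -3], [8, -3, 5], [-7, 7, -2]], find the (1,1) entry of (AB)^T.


(AB)^T_{ij} = (AB)_{ji} = sum_k A_{jk} B_{ki}.
For i=1, j=1 we need (AB)_{11}:
A_{11} * B_{11} = -6 * 6 = -36
A_{12} * B_{21} = 6 * 8 = 48
A_{13} * B_{31} = -6 * -7 = 42
Sum = -36 + 48 + 42 = 54

54


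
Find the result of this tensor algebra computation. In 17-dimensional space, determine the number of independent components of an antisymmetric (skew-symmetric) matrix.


An antisymmetric rank-2 tensor satisfies A_{ij} = -A_{ji}, so diagonal entries are zero.
The independent components are the upper-triangular entries: C(n, 2) = n(n-1)/2.
n = 17
C(17, 2) = 17 * 16 / 2 = 272 / 2 = 136

136


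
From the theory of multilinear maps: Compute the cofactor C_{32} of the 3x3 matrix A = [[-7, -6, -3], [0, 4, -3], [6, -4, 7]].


To find cofactor C_{32}, delete row 3 and column 2.
The resulting 2x2 submatrix is: [[-7, -3], [0, -3]]
Minor M_{32} = -7*-3 - -3*0
  = 21 - 0 = 21
Sign = (-1)^(3+2) = (-1)^5 = -1
Cofactor C_{32} = -1 * 21 = -21

-21


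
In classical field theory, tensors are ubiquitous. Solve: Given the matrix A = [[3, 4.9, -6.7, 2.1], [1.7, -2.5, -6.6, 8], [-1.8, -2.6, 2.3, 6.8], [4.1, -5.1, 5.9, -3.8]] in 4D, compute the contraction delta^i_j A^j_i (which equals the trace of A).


The contraction (trace) of a rank-2 tensor is the sum of its diagonal elements.
Diagonal entries: A[1,1] = 3, A[2,2] = -2.5, A[3,3] = 2.3, A[4,4] = -3.8
Tr(A) = 3 + -2.5 + 2.3 + -3.8 = -1

-1


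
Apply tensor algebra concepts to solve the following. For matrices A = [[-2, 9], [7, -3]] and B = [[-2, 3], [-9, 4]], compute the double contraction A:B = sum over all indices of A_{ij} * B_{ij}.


A:B = sum over all i,j of A_{ij} * B_{ij}.
Row 1: -2*-2=4, 9*3=27 => row sum = 31
Row 2: 7*-9=-63, -3*4=-12 => row sum = -75
Total = 31 + -75 = -44

-44


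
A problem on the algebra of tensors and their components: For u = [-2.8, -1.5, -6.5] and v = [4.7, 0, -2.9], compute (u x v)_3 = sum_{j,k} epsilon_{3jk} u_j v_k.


(u x v)_3 = sum_{j,k} epsilon_{3jk} u_j v_k. Only permutations of (1,2,3) contribute; the two non-zero terms are:
eps_{312} u_1 v_2 = 1 * -2.8 * 0 = 0
eps_{321} u_2 v_1 = -1 * -1.5 * 4.7 = 7.05
(u x v)_3 = 7.05

7.05


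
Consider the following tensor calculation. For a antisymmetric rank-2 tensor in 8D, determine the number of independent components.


A antisymmetric rank-2 tensor in d dimensions has d(d-1)/2 independent components.
d = 8
d(d-1)/2 = 8 * 7 / 2 = 56 / 2 = 28

28


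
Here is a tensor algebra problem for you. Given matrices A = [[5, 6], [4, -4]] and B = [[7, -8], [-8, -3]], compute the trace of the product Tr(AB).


Tr(AB) = sum_i (AB)_{ii} where (AB)_{ii} = sum_k A_{ik} B_{ki}.
(AB)_{11} = 5*7 + 6*-8 = -13
(AB)_{22} = 4*-8 + -4*-3 = -20
Tr(AB) = -13 + -20 = -33

-33


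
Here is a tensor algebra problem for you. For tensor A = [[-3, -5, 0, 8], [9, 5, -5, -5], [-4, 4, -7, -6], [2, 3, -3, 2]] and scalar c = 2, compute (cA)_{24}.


Scalar multiplication: (cA)_{ij} = c * A_{ij}.
c = 2
A_{24} = -5
(cA)_{24} = 2 * -5 = -10

-10


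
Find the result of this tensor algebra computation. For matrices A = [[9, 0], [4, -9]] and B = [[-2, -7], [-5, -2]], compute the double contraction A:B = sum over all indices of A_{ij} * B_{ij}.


A:B = sum over all i,j of A_{ij} * B_{ij}.
Row 1: 9*-2=-18, 0*-7=0 => row sum = -18
Row 2: 4*-5=-20, -9*-2=18 => row sum = -2
Total = -18 + -2 = -20

-20


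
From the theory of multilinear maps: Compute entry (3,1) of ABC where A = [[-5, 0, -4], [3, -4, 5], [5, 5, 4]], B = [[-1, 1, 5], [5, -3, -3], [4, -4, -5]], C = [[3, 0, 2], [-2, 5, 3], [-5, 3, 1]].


(ABC)_{31} = sum_m (AB)_{3m} C_{m1}. First compute row 3 of AB.
(AB)_{31} = 5*-1 + 5*5 + 4*4 = 36
(AB)_{32} = 5*1 + 5*-3 + 4*-4 = -26
(AB)_{33} = 5*5 + 5*-3 + 4*-5 = -10
Now contract with column 1 of C:
(AB)_{31} * C_{11} = 36 * 3 = 108
(AB)_{32} * C_{21} = -26 * -2 = 52
(AB)_{33} * C_{31} = -10 * -5 = 50
(ABC)_{31} = 108 + 52 + 50 = 210

210


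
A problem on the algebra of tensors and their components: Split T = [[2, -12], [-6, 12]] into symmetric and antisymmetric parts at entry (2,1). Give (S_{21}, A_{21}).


T_{21} = -6
T_{12} = -12
S_{21} = (-6 + -12)/2 = -18/2 = -9
A_{21} = (-6 - -12)/2 = 6/2 = 3
Check: S + A = -9 + 3 = -6 = T_{21}.

(-9, 3)


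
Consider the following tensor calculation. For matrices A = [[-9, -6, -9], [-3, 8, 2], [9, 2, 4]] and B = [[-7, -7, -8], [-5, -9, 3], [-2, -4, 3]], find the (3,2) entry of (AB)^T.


(AB)^T_{ij} = (AB)_{ji} = sum_k A_{jk} B_{ki}.
For i=3, j=2 we need (AB)_{23}:
A_{21} * B_{13} = -3 * -8 = 24
A_{22} * B_{23} = 8 * 3 = 24
A_{23} * B_{33} = 2 * 3 = 6
Sum = 24 + 24 + 6 = 54

54


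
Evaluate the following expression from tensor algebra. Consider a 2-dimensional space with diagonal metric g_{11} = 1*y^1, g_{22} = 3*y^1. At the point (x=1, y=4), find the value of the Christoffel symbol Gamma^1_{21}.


For a diagonal metric, Gamma^k_{ij} = (1/2) g^{kk} (dg_{ik}/dx_j + dg_{jk}/dx_i - dg_{ij}/dx_k).
The metric is diagonal, so g_{ab} = 0 for a != b.
At the given point: g_{11} = 4, g_{22} = 12
g^{11} = 1/4
dg_{21}/dx_1 = 0 (off-diagonal)
dg_{11}/dx_2 = dg_{11}/dx_2 = 1
dg_{21}/dx_1 = 0 (off-diagonal)
Numerator = 0 + 1 - 0 = 1
Gamma^1_{21} = 1 / (2 * 4) = 1/8

1/8


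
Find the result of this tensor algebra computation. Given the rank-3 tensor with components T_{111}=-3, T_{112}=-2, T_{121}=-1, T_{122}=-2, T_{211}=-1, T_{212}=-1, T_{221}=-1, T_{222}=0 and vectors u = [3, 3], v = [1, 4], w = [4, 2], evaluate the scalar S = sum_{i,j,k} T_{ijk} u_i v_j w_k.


S = sum over i,j,k of T_{ijk} u_i v_j w_k. Expanding all 8 terms:
T_{111}*u_1*v_1*w_1 = -3*3*1*4 = -36  (running total: -36)
T_{112}*u_1*v_1*w_2 = -2*3*1*2 = -12  (running total: -48)
T_{121}*u_1*v_2*w_1 = -1*3*4*4 = -48  (running total: -96)
T_{122}*u_1*v_2*w_2 = -2*3*4*2 = -48  (running total: -144)
T_{211}*u_2*v_1*w_1 = -1*3*1*4 = -12  (running total: -156)
T_{212}*u_2*v_1*w_2 = -1*3*1*2 = -6  (running total: -162)
T_{221}*u_2*v_2*w_1 = -1*3*4*4 = -48  (running total: -210)
T_{222}*u_2*v_2*w_2 = 0*3*4*2 = 0  (running total: -210)
S = -210

-210


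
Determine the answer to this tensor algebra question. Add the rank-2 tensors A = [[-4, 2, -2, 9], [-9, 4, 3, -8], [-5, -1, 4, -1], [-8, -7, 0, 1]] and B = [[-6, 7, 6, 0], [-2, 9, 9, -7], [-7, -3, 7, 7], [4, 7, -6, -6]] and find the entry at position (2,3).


Tensor addition is component-wise: (A + B)_{ij} = A_{ij} + B_{ij}.
A_{23} = 3
B_{23} = 9
(A + B)_{23} = 3 + 9 = 12

12


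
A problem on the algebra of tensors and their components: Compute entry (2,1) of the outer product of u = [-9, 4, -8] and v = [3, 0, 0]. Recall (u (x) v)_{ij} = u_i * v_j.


The outer product entry T_{ij} = u_i * v_j.
We need i=2, j=1.
u_2 = 4, v_1 = 3
T_{2,1} = 4 * 3 = 12

12


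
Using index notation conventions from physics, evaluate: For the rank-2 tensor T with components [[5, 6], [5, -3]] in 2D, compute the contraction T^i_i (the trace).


The contraction (trace) of a rank-2 tensor is the sum of its diagonal elements.
Diagonal entries: A[1,1] = 5, A[2,2] = -3
Tr(A) = 5 + -3 = 2

2


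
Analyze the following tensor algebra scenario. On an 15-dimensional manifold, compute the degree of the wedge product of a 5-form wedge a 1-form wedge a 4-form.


The degree of a wedge product is the sum of the degrees of the individual forms.
Degrees: 5, 1, 4
Total degree = 5 + 1 + 4 = 10

10


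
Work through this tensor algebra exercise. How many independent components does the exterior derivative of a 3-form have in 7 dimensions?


The exterior derivative of a p-form is a (p+1)-form.
Its number of independent components is C(n, p+1).
n = 7, p+1 = 4
C(7, 4) = 35

35


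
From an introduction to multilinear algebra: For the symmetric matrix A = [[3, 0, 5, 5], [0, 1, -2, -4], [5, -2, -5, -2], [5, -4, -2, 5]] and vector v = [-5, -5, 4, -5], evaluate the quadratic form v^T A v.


First compute Av:
(Av)_1 = 3*-5 + 0*-5 + 5*4 + 5*-5 = -20
(Av)_2 = 0*-5 + 1*-5 + -2*4 + -4*-5 = 7
(Av)_3 = 5*-5 + -2*-5 + -5*4 + -2*-5 = -25
(Av)_4 = 5*-5 + -4*-5 + -2*4 + 5*-5 = -38
Av = [-20, 7, -25, -38]
Then v^T (Av) = -5*-20 + -5*7 + 4*-25 + -5*-38
= 100 + -35 + -100 + 190 = 155

155


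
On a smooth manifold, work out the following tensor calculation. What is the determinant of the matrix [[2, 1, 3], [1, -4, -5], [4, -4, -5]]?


Expanding along the first row, det(A) = a11*M_11 - a12*M_12 + a13*M_13, where M_1j is the (1,j) minor.
Minor M_11 = -4*-5 - -5*-4 = 0
Minor M_12 = 1*-5 - -5*4 = 15
Minor M_13 = 1*-4 - -4*4 = 12
det = 2*(0) - 1*(15) + 3*(12)
    = 0 - 15 + 36
    = 21

21


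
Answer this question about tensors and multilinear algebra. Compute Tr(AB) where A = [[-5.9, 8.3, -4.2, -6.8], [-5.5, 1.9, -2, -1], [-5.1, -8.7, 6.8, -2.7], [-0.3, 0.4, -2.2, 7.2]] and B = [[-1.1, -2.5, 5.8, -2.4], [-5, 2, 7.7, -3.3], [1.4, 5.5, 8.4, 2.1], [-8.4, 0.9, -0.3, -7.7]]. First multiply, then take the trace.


Tr(AB) = sum_i (AB)_{ii} where (AB)_{ii} = sum_k A_{ik} B_{ki}.
(AB)_{11} = -5.9*-1.1 + 8.3*-5 + -4.2*1.4 + -6.8*-8.4 = 16.23
(AB)_{22} = -5.5*-2.5 + 1.9*2 + -2*5.5 + -1*0.9 = 5.65
(AB)_{33} = -5.1*5.8 + -8.7*7.7 + 6.8*8.4 + -2.7*-0.3 = -38.64
(AB)_{44} = -0.3*-2.4 + 0.4*-3.3 + -2.2*2.1 + 7.2*-7.7 = -60.66
Tr(AB) = 16.23 + 5.65 + -38.64 + -60.66 = -77.42

-77.42


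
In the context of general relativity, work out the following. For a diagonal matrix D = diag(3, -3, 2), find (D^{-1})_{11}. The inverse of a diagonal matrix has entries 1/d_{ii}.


For a diagonal matrix, the inverse has entries (D^{-1})_{ii} = 1/d_{ii}.
The diagonal entries are: d_{11} = 3, d_{22} = -3, d_{33} = 2
We need (D^{-1})_{11} = 1/d_{11} = 1/3 = 1/3

1/3


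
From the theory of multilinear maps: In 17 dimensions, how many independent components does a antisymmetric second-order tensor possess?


A antisymmetric rank-2 tensor in d dimensions has d(d-1)/2 independent components.
d = 17
d(d-1)/2 = 17 * 16 / 2 = 272 / 2 = 136

136


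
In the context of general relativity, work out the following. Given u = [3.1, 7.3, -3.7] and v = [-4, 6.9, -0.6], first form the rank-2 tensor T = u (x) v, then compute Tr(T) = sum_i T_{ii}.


The outer product gives T_{ij} = u_i v_j.
The trace (contraction) is Tr(T) = sum_i T_{ii} = sum_i u_i v_i.
Diagonal entries:
T_{11} = u_1 * v_1 = 3.1 * -4 = -12.4
T_{22} = u_2 * v_2 = 7.3 * 6.9 = 50.37
T_{33} = u_3 * v_3 = -3.7 * -0.6 = 2.22
Tr(T) = -12.4 + 50.37 + 2.22 = 40.19

40.19


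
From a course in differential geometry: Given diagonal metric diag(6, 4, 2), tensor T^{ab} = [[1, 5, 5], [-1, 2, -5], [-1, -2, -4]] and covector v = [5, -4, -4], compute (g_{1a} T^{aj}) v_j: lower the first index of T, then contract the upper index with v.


Step 1: lower the first index. For a diagonal metric, g_{ia} T^{aj} = g_{ii} T^{ij} (no sum on i).
g_{11} = 6
S_1{}^1 = 6 * T^{11} = 6 * 1 = 6
S_1{}^2 = 6 * T^{12} = 6 * 5 = 30
S_1{}^3 = 6 * T^{13} = 6 * 5 = 30
Step 2: contract S_1{}^j with v_j.
S_1{}^1 * v_1 = 6 * 5 = 30
S_1{}^2 * v_2 = 30 * -4 = -120
S_1{}^3 * v_3 = 30 * -4 = -120
Result = 30 + -120 + -120 = -210

-210


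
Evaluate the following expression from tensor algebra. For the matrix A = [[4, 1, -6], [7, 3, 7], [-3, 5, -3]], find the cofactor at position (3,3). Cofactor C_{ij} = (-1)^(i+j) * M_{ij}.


To find cofactor C_{33}, delete row 3 and column 3.
The resulting 2x2 submatrix is: [[4, 1], [7, 3]]
Minor M_{33} = 4*3 - 1*7
  = 12 - 7 = 5
Sign = (-1)^(3+3) = (-1)^6 = 1
Cofactor C_{33} = 1 * 5 = 5

5


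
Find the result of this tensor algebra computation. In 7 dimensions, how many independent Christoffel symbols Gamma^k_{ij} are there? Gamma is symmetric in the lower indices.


Christoffel symbols Gamma^k_{ij} are symmetric in i,j, so there are d * d(d+1)/2 independent symbols.
d = 7
d(d+1)/2 = 7 * 8 / 2 = 28
Total = 7 * 28 = 196

196


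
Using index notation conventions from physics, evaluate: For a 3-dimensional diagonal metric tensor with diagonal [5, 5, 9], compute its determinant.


For a diagonal metric, the determinant is the product of diagonal entries.
Diagonal entries: 5, 5, 9
det(g) = 5 * 5 * 9 = 225

225


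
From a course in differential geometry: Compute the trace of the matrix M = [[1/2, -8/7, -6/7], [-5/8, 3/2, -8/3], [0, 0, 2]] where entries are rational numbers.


The trace is the sum of diagonal entries.
Diagonal: M[1,1] = 1/2, M[2,2] = 3/2, M[3,3] = 2
Tr(M) = 1/2 + 3/2 + 2
Computing step by step:
After adding M[1,1]: 1/2
After adding M[2,2]: 2
After adding M[3,3]: 4
Tr(M) = 4

4


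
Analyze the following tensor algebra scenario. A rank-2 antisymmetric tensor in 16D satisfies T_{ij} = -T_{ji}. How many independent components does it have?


An antisymmetric rank-2 tensor satisfies A_{ij} = -A_{ji}, so diagonal entries are zero.
The independent components are the upper-triangular entries: C(n, 2) = n(n-1)/2.
n = 16
C(16, 2) = 16 * 15 / 2 = 240 / 2 = 120

120


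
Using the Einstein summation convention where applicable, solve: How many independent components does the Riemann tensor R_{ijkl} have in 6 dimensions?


The Riemann tensor in d dimensions has d^2(d^2 - 1)/12 independent components.
d = 6, so d^2 = 36
d^2 - 1 = 35
d^2(d^2 - 1) = 36 * 35 = 1260
Divide by 12: 1260 / 12 = 105

105


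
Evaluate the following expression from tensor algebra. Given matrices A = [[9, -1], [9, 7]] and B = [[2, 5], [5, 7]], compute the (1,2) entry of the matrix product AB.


(AB)_{ij} = sum_k A_{ik} B_{kj}.
For i=1, j=2:
A_{11} * B_{12} = 9 * 5 = 45
A_{12} * B_{22} = -1 * 7 = -7
Sum = 45 + -7 = 38

38


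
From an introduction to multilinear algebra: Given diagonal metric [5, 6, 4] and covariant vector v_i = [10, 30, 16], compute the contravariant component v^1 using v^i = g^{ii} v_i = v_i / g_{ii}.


To raise an index with a diagonal metric: v^i = v_i / g_{ii}.
For index 1: v_1 = 10, g_{11} = 5
v^1 = 10 / 5 = 2

2


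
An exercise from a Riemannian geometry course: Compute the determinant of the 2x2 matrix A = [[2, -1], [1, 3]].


For a 2x2 matrix [[a, b], [c, d]], det = a*d - b*c.
a = 2, b = -1, c = 1, d = 3
a*d = 2 * 3 = 6
b*c = -1 * 1 = -1
det = 6 - -1 = 7

7


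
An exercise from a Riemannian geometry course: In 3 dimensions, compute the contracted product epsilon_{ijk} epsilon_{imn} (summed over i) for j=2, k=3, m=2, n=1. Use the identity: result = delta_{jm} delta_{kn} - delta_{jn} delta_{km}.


Using the identity: epsilon_{ijk} epsilon_{imn} = delta_{jm} delta_{kn} - delta_{jn} delta_{km}.
delta_{22} = 1
delta_{31} = 0
delta_{21} = 0
delta_{32} = 0
Result = 1 * 0 - 0 * 0 = 0 - 0 = 0

0


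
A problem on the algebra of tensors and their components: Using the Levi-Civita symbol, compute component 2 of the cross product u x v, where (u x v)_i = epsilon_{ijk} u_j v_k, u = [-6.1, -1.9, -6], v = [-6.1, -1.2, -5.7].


(u x v)_2 = sum_{j,k} epsilon_{2jk} u_j v_k. Only permutations of (1,2,3) contribute; the two non-zero terms are:
eps_{213} u_1 v_3 = -1 * -6.1 * -5.7 = -34.77
eps_{231} u_3 v_1 = 1 * -6 * -6.1 = 36.6
(u x v)_2 = 1.83

1.83


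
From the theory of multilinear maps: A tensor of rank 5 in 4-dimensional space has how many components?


The number of components of a rank-r tensor in d dimensions is d^r.
Here d = 4 and r = 5.
4^5 = 1024

1024


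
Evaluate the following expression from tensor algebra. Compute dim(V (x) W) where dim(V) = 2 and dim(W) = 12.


The dimension of a tensor product is the product of dimensions.
dim(V) = 2, dim(W) = 12
dim(V (x) W) = 2 * 12 = 24

24


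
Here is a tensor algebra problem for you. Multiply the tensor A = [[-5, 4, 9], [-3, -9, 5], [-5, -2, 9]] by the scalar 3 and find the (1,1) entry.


Scalar multiplication: (cA)_{ij} = c * A_{ij}.
c = 3
A_{11} = -5
(cA)_{11} = 3 * -5 = -15

-15


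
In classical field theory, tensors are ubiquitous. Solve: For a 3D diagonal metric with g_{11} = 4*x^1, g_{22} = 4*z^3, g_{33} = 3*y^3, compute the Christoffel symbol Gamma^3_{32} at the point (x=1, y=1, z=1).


For a diagonal metric, Gamma^k_{ij} = (1/2) g^{kk} (dg_{ik}/dx_j + dg_{jk}/dx_i - dg_{ij}/dx_k).
The metric is diagonal, so g_{ab} = 0 for a != b.
At the given point: g_{11} = 4, g_{22} = 4, g_{33} = 3
g^{33} = 1/3
dg_{33}/dx_2 = dg_{33}/dx_2 = 9
dg_{23}/dx_3 = 0 (off-diagonal)
dg_{32}/dx_3 = 0 (off-diagonal)
Numerator = 9 + 0 - 0 = 9
Gamma^3_{32} = 9 / (2 * 3) = 3/2

3/2


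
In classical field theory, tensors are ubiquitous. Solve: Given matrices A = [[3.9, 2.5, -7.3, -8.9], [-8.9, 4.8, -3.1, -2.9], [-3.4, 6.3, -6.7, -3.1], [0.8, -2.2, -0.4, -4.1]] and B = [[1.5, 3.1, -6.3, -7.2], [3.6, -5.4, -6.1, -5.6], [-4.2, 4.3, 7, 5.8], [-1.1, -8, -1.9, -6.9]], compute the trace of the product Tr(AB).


Tr(AB) = sum_i (AB)_{ii} where (AB)_{ii} = sum_k A_{ik} B_{ki}.
(AB)_{11} = 3.9*1.5 + 2.5*3.6 + -7.3*-4.2 + -8.9*-1.1 = 55.3
(AB)_{22} = -8.9*3.1 + 4.8*-5.4 + -3.1*4.3 + -2.9*-8 = -43.64
(AB)_{33} = -3.4*-6.3 + 6.3*-6.1 + -6.7*7 + -3.1*-1.9 = -58.02
(AB)_{44} = 0.8*-7.2 + -2.2*-5.6 + -0.4*5.8 + -4.1*-6.9 = 32.53
Tr(AB) = 55.3 + -43.64 + -58.02 + 32.53 = -13.83

-13.83


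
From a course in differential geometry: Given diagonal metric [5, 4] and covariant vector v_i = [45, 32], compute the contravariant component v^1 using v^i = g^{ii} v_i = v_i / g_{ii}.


To raise an index with a diagonal metric: v^i = v_i / g_{ii}.
For index 1: v_1 = 45, g_{11} = 5
v^1 = 45 / 5 = 9

9


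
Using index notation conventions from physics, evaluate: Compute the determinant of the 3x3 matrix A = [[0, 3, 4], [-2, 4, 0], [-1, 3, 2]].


Expanding along the first row, det(A) = a11*M_11 - a12*M_12 + a13*M_13, where M_1j is the (1,j) minor.
Minor M_11 = 4*2 - 0*3 = 8
Minor M_12 = -2*2 - 0*-1 = -4
Minor M_13 = -2*3 - 4*-1 = -2
det = 0*(8) - 3*(-4) + 4*(-2)
    = 0 - -12 + -8
    = 4

4


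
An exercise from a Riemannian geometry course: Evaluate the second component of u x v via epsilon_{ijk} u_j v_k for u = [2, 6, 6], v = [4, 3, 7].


(u x v)_2 = sum_{j,k} epsilon_{2jk} u_j v_k. Only permutations of (1,2,3) contribute; the two non-zero terms are:
eps_{213} u_1 v_3 = -1 * 2 * 7 = -14
eps_{231} u_3 v_1 = 1 * 6 * 4 = 24
(u x v)_2 = 10

10


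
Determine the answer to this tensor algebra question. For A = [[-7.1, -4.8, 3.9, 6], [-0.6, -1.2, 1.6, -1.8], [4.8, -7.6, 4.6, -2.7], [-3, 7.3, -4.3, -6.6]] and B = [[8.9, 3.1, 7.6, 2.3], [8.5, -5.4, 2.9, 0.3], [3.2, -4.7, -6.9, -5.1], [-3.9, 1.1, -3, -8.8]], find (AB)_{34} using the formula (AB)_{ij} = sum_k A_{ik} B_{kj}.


(AB)_{ij} = sum_k A_{ik} B_{kj}.
For i=3, j=4:
A_{31} * B_{14} = 4.8 * 2.3 = 11.04
A_{32} * B_{24} = -7.6 * 0.3 = -2.28
A_{33} * B_{34} = 4.6 * -5.1 = -23.46
A_{34} * B_{44} = -2.7 * -8.8 = 23.76
Sum = 11.04 + -2.28 + -23.46 + 23.76 = 9.06

9.06


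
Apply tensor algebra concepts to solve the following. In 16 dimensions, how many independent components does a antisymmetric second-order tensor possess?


A antisymmetric rank-2 tensor in d dimensions has d(d-1)/2 independent components.
d = 16
d(d-1)/2 = 16 * 15 / 2 = 240 / 2 = 120

120


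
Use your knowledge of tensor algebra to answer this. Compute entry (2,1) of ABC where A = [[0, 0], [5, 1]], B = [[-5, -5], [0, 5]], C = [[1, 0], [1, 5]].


(ABC)_{21} = sum_m (AB)_{2m} C_{m1}. First compute row 2 of AB.
(AB)_{21} = 5*-5 + 1*0 = -25
(AB)_{22} = 5*-5 + 1*5 = -20
Now contract with column 1 of C:
(AB)_{21} * C_{11} = -25 * 1 = -25
(AB)_{22} * C_{21} = -20 * 1 = -20
(ABC)_{21} = -25 + -20 = -45

-45


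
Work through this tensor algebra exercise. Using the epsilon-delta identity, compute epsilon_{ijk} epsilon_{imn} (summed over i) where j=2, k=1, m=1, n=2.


Using the identity: epsilon_{ijk} epsilon_{imn} = delta_{jm} delta_{kn} - delta_{jn} delta_{km}.
delta_{21} = 0
delta_{12} = 0
delta_{22} = 1
delta_{11} = 1
Result = 0 * 0 - 1 * 1 = 0 - 1 = -1

-1


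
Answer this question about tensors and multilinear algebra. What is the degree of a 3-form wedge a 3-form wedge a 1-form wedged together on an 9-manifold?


The degree of a wedge product is the sum of the degrees of the individual forms.
Degrees: 3, 3, 1
Total degree = 3 + 3 + 1 = 7

7


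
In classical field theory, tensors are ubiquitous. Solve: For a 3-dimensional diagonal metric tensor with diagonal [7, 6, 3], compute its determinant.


For a diagonal metric, the determinant is the product of diagonal entries.
Diagonal entries: 7, 6, 3
det(g) = 7 * 6 * 3 = 126

126


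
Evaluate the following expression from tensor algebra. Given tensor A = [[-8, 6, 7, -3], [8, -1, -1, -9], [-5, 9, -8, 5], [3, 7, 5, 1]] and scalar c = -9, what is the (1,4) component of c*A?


Scalar multiplication: (cA)_{ij} = c * A_{ij}.
c = -9
A_{14} = -3
(cA)_{14} = -9 * -3 = 27

27


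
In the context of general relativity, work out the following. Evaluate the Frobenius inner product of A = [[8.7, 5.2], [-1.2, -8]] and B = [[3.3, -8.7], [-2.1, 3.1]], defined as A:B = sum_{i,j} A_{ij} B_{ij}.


A:B = sum over all i,j of A_{ij} * B_{ij}.
Row 1: 8.7*3.3=28.71, 5.2*-8.7=-45.24 => row sum = -16.53
Row 2: -1.2*-2.1=2.52, -8*3.1=-24.8 => row sum = -22.28
Total = -16.53 + -22.28 = -38.81

-38.81


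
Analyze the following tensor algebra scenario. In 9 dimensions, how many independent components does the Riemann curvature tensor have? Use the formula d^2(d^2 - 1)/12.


The Riemann tensor in d dimensions has d^2(d^2 - 1)/12 independent components.
d = 9, so d^2 = 81
d^2 - 1 = 80
d^2(d^2 - 1) = 81 * 80 = 6480
Divide by 12: 6480 / 12 = 540

540


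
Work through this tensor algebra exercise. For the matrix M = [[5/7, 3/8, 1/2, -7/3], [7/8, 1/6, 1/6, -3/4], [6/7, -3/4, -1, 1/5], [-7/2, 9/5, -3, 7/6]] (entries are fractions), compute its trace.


The trace is the sum of diagonal entries.
Diagonal: M[1,1] = 5/7, M[2,2] = 1/6, M[3,3] = -1, M[4,4] = 7/6
Tr(M) = 5/7 + 1/6 + -1 + 7/6
Computing step by step:
After adding M[1,1]: 5/7
After adding M[2,2]: 37/42
After adding M[3,3]: -5/42
After adding M[4,4]: 22/21
Tr(M) = 22/21

22/21


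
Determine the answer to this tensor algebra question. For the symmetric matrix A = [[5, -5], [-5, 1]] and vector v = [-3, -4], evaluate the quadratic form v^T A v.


First compute Av:
(Av)_1 = 5*-3 + -5*-4 = 5
(Av)_2 = -5*-3 + 1*-4 = 11
Av = [5, 11]
Then v^T (Av) = -3*5 + -4*11
= -15 + -44 = -59

-59


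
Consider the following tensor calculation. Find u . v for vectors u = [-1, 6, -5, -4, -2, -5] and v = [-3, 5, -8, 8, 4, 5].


The inner product u . v = sum of u_i * v_i.
Term-by-term: -1 * -3, 6 * 5, -5 * -8, -4 * 8, -2 * 4, -5 * 5
Products: 3, 30, 40, -32, -8, -25
Sum = 3 + 30 + 40 + -32 + -8 + -25 = 8

8


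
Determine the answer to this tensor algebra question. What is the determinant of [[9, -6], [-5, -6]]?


For a 2x2 matrix [[a, b], [c, d]], det = a*d - b*c.
a = 9, b = -6, c = -5, d = -6
a*d = 9 * -6 = -54
b*c = -6 * -5 = 30
det = -54 - 30 = -84

-84


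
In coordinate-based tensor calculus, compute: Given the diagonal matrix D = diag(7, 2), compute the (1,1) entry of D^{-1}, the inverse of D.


For a diagonal matrix, the inverse has entries (D^{-1})_{ii} = 1/d_{ii}.
The diagonal entries are: d_{11} = 7, d_{22} = 2
We need (D^{-1})_{11} = 1/d_{11} = 1/7 = 1/7

1/7


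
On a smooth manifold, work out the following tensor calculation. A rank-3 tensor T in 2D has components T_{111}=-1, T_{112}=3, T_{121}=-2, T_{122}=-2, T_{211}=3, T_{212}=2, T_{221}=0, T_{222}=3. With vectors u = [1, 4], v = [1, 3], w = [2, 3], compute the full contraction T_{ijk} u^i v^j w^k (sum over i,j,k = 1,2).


S = sum over i,j,k of T_{ijk} u_i v_j w_k. Expanding all 8 terms:
T_{111}*u_1*v_1*w_1 = -1*1*1*2 = -2  (running total: -2)
T_{112}*u_1*v_1*w_2 = 3*1*1*3 = 9  (running total: 7)
T_{121}*u_1*v_2*w_1 = -2*1*3*2 = -12  (running total: -5)
T_{122}*u_1*v_2*w_2 = -2*1*3*3 = -18  (running total: -23)
T_{211}*u_2*v_1*w_1 = 3*4*1*2 = 24  (running total: 1)
T_{212}*u_2*v_1*w_2 = 2*4*1*3 = 24  (running total: 25)
T_{221}*u_2*v_2*w_1 = 0*4*3*2 = 0  (running total: 25)
T_{222}*u_2*v_2*w_2 = 3*4*3*3 = 108  (running total: 133)
S = 133

133


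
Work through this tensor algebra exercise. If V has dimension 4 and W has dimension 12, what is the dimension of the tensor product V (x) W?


The dimension of a tensor product is the product of dimensions.
dim(V) = 4, dim(W) = 12
dim(V (x) W) = 4 * 12 = 48

48


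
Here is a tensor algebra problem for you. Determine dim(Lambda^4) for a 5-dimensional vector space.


The dimension of the space of p-forms on an n-dimensional space is C(n, p).
n = 5, p = 4
C(5, 4) = 5! / (4! * 1!) = 5

5


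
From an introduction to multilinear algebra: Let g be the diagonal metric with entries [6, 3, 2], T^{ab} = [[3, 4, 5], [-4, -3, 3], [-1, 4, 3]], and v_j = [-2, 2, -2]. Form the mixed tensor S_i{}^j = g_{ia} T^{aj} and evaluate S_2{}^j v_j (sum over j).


Step 1: lower the first index. For a diagonal metric, g_{ia} T^{aj} = g_{ii} T^{ij} (no sum on i).
g_{22} = 3
S_2{}^1 = 3 * T^{21} = 3 * -4 = -12
S_2{}^2 = 3 * T^{22} = 3 * -3 = -9
S_2{}^3 = 3 * T^{23} = 3 * 3 = 9
Step 2: contract S_2{}^j with v_j.
S_2{}^1 * v_1 = -12 * -2 = 24
S_2{}^2 * v_2 = -9 * 2 = -18
S_2{}^3 * v_3 = 9 * -2 = -18
Result = 24 + -18 + -18 = -12

-12


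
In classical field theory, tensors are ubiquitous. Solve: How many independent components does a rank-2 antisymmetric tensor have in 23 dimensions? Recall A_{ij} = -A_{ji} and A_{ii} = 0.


An antisymmetric rank-2 tensor satisfies A_{ij} = -A_{ji}, so diagonal entries are zero.
The independent components are the upper-triangular entries: C(n, 2) = n(n-1)/2.
n = 23
C(23, 2) = 23 * 22 / 2 = 506 / 2 = 253

253


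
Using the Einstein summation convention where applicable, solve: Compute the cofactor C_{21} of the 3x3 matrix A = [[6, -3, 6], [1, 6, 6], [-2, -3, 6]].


To find cofactor C_{21}, delete row 2 and column 1.
The resulting 2x2 submatrix is: [[-3, 6], [-3, 6]]
Minor M_{21} = -3*6 - 6*-3
  = -18 - -18 = 0
Sign = (-1)^(2+1) = (-1)^3 = -1
Cofactor C_{21} = -1 * 0 = 0

0


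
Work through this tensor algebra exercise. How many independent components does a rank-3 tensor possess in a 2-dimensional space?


The number of components of a rank-r tensor in d dimensions is d^r.
Here d = 2 and r = 3.
2^3 = 8

8


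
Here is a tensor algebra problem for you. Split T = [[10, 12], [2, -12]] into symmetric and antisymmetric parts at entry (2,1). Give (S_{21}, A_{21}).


T_{21} = 2
T_{12} = 12
S_{21} = (2 + 12)/2 = 14/2 = 7
A_{21} = (2 - 12)/2 = -10/2 = -5
Check: S + A = 7 + -5 = 2 = T_{21}.

(7, -5)


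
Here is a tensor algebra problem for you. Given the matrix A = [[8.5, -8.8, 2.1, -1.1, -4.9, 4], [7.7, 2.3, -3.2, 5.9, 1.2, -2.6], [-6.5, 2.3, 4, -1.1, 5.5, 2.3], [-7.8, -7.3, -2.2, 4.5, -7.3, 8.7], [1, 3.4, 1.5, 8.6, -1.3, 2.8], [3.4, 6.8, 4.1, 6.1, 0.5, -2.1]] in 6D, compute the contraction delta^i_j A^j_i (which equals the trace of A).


The contraction (trace) of a rank-2 tensor is the sum of its diagonal elements.
Diagonal entries: A[1,1] = 8.5, A[2,2] = 2.3, A[3,3] = 4, A[4,4] = 4.5, A[5,5] = -1.3, A[6,6] = -2.1
Tr(A) = 8.5 + 2.3 + 4 + 4.5 + -1.3 + -2.1 = 15.9

15.9


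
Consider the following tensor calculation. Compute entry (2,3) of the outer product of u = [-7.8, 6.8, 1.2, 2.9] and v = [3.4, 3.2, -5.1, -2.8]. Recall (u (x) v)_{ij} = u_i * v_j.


The outer product entry T_{ij} = u_i * v_j.
We need i=2, j=3.
u_2 = 6.8, v_3 = -5.1
T_{2,3} = 6.8 * -5.1 = -34.68

-34.68


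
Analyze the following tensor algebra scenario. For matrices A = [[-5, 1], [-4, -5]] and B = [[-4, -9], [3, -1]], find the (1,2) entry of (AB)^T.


(AB)^T_{ij} = (AB)_{ji} = sum_k A_{jk} B_{ki}.
For i=1, j=2 we need (AB)_{21}:
A_{21} * B_{11} = -4 * -4 = 16
A_{22} * B_{21} = -5 * 3 = -15
Sum = 16 + -15 = 1

1


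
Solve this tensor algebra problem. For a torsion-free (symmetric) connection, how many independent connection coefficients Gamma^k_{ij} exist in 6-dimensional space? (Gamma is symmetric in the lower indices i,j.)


Christoffel symbols Gamma^k_{ij} are symmetric in i,j, so there are d * d(d+1)/2 independent symbols.
d = 6
d(d+1)/2 = 6 * 7 / 2 = 21
Total = 6 * 21 = 126

126


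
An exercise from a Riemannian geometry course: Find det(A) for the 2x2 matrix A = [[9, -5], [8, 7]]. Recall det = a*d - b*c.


For a 2x2 matrix [[a, b], [c, d]], det = a*d - b*c.
a = 9, b = -5, c = 8, d = 7
a*d = 9 * 7 = 63
b*c = -5 * 8 = -40
det = 63 - -40 = 103

103


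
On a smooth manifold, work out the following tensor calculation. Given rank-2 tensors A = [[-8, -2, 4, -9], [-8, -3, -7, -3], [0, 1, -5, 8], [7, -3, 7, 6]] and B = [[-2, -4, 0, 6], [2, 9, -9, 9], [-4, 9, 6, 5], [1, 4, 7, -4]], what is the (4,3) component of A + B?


Tensor addition is component-wise: (A + B)_{ij} = A_{ij} + B_{ij}.
A_{43} = 7
B_{43} = 7
(A + B)_{43} = 7 + 7 = 14

14


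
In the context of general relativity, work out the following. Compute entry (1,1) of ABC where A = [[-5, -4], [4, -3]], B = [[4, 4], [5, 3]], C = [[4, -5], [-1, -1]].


(ABC)_{11} = sum_m (AB)_{1m} C_{m1}. First compute row 1 of AB.
(AB)_{11} = -5*4 + -4*5 = -40
(AB)_{12} = -5*4 + -4*3 = -32
Now contract with column 1 of C:
(AB)_{11} * C_{11} = -40 * 4 = -160
(AB)_{12} * C_{21} = -32 * -1 = 32
(ABC)_{11} = -160 + 32 = -128

-128


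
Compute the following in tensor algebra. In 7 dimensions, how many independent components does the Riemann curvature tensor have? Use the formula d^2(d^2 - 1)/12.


The Riemann tensor in d dimensions has d^2(d^2 - 1)/12 independent components.
d = 7, so d^2 = 49
d^2 - 1 = 48
d^2(d^2 - 1) = 49 * 48 = 2352
Divide by 12: 2352 / 12 = 196

196


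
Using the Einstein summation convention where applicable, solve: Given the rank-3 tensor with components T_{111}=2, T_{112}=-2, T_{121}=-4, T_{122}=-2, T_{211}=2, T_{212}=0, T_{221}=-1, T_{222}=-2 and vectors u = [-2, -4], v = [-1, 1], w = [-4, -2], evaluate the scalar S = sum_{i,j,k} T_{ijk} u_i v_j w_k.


S = sum over i,j,k of T_{ijk} u_i v_j w_k. Expanding all 8 terms:
T_{111}*u_1*v_1*w_1 = 2*-2*-1*-4 = -16  (running total: -16)
T_{112}*u_1*v_1*w_2 = -2*-2*-1*-2 = 8  (running total: -8)
T_{121}*u_1*v_2*w_1 = -4*-2*1*-4 = -32  (running total: -40)
T_{122}*u_1*v_2*w_2 = -2*-2*1*-2 = -8  (running total: -48)
T_{211}*u_2*v_1*w_1 = 2*-4*-1*-4 = -32  (running total: -80)
T_{212}*u_2*v_1*w_2 = 0*-4*-1*-2 = 0  (running total: -80)
T_{221}*u_2*v_2*w_1 = -1*-4*1*-4 = -16  (running total: -96)
T_{222}*u_2*v_2*w_2 = -2*-4*1*-2 = -16  (running total: -112)
S = -112

-112


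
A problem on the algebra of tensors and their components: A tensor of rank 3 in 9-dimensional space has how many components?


The number of components of a rank-r tensor in d dimensions is d^r.
Here d = 9 and r = 3.
9^3 = 729

729


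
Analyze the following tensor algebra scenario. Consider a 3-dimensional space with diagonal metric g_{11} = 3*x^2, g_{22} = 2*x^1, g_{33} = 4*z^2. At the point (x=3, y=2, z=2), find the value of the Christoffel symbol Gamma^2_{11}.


For a diagonal metric, Gamma^k_{ij} = (1/2) g^{kk} (dg_{ik}/dx_j + dg_{jk}/dx_i - dg_{ij}/dx_k).
The metric is diagonal, so g_{ab} = 0 for a != b.
At the given point: g_{11} = 27, g_{22} = 6, g_{33} = 16
g^{22} = 1/6
dg_{12}/dx_1 = 0 (off-diagonal)
dg_{12}/dx_1 = 0 (off-diagonal)
dg_{11}/dx_2 = dg_{11}/dx_2 = 0
Numerator = 0 + 0 - 0 = 0
Gamma^2_{11} = 0 / (2 * 6) = 0

0


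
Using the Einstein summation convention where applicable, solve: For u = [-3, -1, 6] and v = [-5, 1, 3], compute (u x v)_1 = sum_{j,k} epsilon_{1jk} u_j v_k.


(u x v)_1 = sum_{j,k} epsilon_{1jk} u_j v_k. Only permutations of (1,2,3) contribute; the two non-zero terms are:
eps_{123} u_2 v_3 = 1 * -1 * 3 = -3
eps_{132} u_3 v_2 = -1 * 6 * 1 = -6
(u x v)_1 = -9

-9


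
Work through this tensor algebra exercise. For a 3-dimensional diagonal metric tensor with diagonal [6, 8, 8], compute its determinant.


For a diagonal metric, the determinant is the product of diagonal entries.
Diagonal entries: 6, 8, 8
det(g) = 6 * 8 * 8 = 384

384


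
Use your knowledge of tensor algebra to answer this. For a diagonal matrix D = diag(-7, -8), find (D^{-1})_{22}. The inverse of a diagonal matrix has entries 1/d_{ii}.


For a diagonal matrix, the inverse has entries (D^{-1})_{ii} = 1/d_{ii}.
The diagonal entries are: d_{11} = -7, d_{22} = -8
We need (D^{-1})_{22} = 1/d_{22} = 1/-8 = -1/8

-1/8
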